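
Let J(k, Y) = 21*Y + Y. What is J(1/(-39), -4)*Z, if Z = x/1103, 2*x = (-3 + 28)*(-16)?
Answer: 17600/1103 ≈ 15.956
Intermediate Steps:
J(k, Y) = 22*Y
x = -200 (x = ((-3 + 28)*(-16))/2 = (25*(-16))/2 = (1/2)*(-400) = -200)
Z = -200/1103 ≈ -0.18132
J(1/(-39), -4)*Z = (22*(-4))*(-200/1103) = -88*(-200/1103) = 17600/1103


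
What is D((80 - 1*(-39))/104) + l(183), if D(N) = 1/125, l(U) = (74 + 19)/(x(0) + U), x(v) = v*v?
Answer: 3936/7625 ≈ 0.51620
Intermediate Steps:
x(v) = v**2
l(U) = 93/U (l(U) = (74 + 19)/(0**2 + U) = 93/(0 + U) = 93/U)
D(N) = 1/125
D((80 - 1*(-39))/104) + l(183) = 1/125 + 93/183 = 1/125 + 93*(1/183) = 1/125 + 31/61 = 3936/7625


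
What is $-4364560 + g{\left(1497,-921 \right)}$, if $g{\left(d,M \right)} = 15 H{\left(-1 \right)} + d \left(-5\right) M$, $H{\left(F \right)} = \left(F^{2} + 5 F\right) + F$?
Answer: $2529050$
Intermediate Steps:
$H{\left(F \right)} = F^{2} + 6 F$
$g{\left(d,M \right)} = -75 - 5 M d$ ($g{\left(d,M \right)} = 15 \left(- (6 - 1)\right) + d \left(-5\right) M = 15 \left(\left(-1\right) 5\right) + - 5 d M = 15 \left(-5\right) - 5 M d = -75 - 5 M d$)
$-4364560 + g{\left(1497,-921 \right)} = -4364560 - \left(75 - 6893685\right) = -4364560 + \left(-75 + 6893685\right) = -4364560 + 6893610 = 2529050$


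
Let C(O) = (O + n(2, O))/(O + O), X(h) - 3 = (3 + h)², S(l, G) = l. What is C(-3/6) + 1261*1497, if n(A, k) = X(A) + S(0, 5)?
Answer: 3775379/2 ≈ 1.8877e+6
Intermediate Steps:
X(h) = 3 + (3 + h)²
n(A, k) = 3 + (3 + A)² (n(A, k) = (3 + (3 + A)²) + 0 = 3 + (3 + A)²)
C(O) = (28 + O)/(2*O) (C(O) = (O + (3 + (3 + 2)²))/(O + O) = (O + (3 + 5²))/((2*O)) = (O + (3 + 25))*(1/(2*O)) = (O + 28)*(1/(2*O)) = (28 + O)*(1/(2*O)) = (28 + O)/(2*O))
C(-3/6) + 1261*1497 = (28 - 3/6)/(2*((-3/6))) + 1261*1497 = (28 - 3*⅙)/(2*((-3*⅙))) + 1887717 = (28 - ½)/(2*(-½)) + 1887717 = (½)*(-2)*(55/2) + 1887717 = -55/2 + 1887717 = 3775379/2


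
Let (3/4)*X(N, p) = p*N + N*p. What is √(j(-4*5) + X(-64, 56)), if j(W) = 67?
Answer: I*√85413/3 ≈ 97.418*I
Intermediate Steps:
X(N, p) = 8*N*p/3 (X(N, p) = 4*(p*N + N*p)/3 = 4*(N*p + N*p)/3 = 4*(2*N*p)/3 = 8*N*p/3)
√(j(-4*5) + X(-64, 56)) = √(67 + (8/3)*(-64)*56) = √(67 - 28672/3) = √(-28471/3) = I*√85413/3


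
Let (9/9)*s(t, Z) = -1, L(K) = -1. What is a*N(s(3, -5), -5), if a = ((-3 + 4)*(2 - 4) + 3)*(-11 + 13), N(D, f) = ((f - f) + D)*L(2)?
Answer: 2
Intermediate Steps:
s(t, Z) = -1
N(D, f) = -D (N(D, f) = ((f - f) + D)*(-1) = (0 + D)*(-1) = D*(-1) = -D)
a = 2 (a = (1*(-2) + 3)*2 = (-2 + 3)*2 = 1*2 = 2)
a*N(s(3, -5), -5) = 2*(-1*(-1)) = 2*1 = 2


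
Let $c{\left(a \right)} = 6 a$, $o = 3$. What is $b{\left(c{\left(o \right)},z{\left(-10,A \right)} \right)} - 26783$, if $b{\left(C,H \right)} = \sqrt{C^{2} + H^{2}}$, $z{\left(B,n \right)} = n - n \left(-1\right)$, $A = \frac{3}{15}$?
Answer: $-26783 + \frac{2 \sqrt{2026}}{5} \approx -26765.0$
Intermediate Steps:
$A = \frac{1}{5}$ ($A = 3 \cdot \frac{1}{15} = \frac{1}{5} \approx 0.2$)
$z{\left(B,n \right)} = 2 n$ ($z{\left(B,n \right)} = n - - n = n + n = 2 n$)
$b{\left(c{\left(o \right)},z{\left(-10,A \right)} \right)} - 26783 = \sqrt{\left(6 \cdot 3\right)^{2} + \left(2 \cdot \frac{1}{5}\right)^{2}} - 26783 = \sqrt{18^{2} + \left(\frac{2}{5}\right)^{2}} - 26783 = \sqrt{324 + \frac{4}{25}} - 26783 = \sqrt{\frac{8104}{25}} - 26783 = \frac{2 \sqrt{2026}}{5} - 26783 = -26783 + \frac{2 \sqrt{2026}}{5}$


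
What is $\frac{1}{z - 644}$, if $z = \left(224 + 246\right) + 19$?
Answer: $- \frac{1}{155} \approx -0.0064516$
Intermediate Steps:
$z = 489$ ($z = 470 + 19 = 489$)
$\frac{1}{z - 644} = \frac{1}{489 - 644} = \frac{1}{-155} = - \frac{1}{155}$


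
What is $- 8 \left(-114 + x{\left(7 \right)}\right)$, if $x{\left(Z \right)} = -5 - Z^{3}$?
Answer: $3696$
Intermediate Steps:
$- 8 \left(-114 + x{\left(7 \right)}\right) = - 8 \left(-114 - 348\right) = \left(-8\right) \left(-462\right) = 3696$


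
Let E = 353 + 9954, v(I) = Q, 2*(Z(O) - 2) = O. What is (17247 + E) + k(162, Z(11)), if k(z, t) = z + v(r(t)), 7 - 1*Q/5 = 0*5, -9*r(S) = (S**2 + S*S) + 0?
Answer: 27751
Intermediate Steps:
r(S) = -2*S**2/9 (r(S) = -((S**2 + S*S) + 0)/9 = -((S**2 + S**2) + 0)/9 = -(2*S**2 + 0)/9 = -2*S**2/9)
Z(O) = 2 + O/2
Q = 35 (Q = 35 - 0*5 = 35 - 5*0 = 35 + 0 = 35)
v(I) = 35
k(z, t) = 35 + z (k(z, t) = z + 35 = 35 + z)
E = 10307
(17247 + E) + k(162, Z(11)) = (17247 + 10307) + (35 + 162) = 27554 + 197 = 27751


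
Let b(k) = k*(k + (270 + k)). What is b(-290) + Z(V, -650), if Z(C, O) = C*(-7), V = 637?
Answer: 85441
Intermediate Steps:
Z(C, O) = -7*C
b(k) = k*(270 + 2*k)
b(-290) + Z(V, -650) = 2*(-290)*(135 - 290) - 7*637 = 2*(-290)*(-155) - 4459 = 89900 - 4459 = 85441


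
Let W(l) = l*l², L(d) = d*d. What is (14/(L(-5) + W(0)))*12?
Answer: 168/25 ≈ 6.7200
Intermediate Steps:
L(d) = d²
W(l) = l³
(14/(L(-5) + W(0)))*12 = (14/((-5)² + 0³))*12 = (14/(25 + 0))*12 = (14/25)*12 = 168/25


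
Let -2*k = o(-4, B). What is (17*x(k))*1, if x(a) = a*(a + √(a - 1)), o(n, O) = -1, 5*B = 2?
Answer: 17/4 + 17*I*√2/4 ≈ 4.25 + 6.0104*I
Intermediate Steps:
B = ⅖ (B = (⅕)*2 = ⅖ ≈ 0.40000)
k = ½ (k = -½*(-1) = ½ ≈ 0.50000)
x(a) = a*(a + √(-1 + a))
(17*x(k))*1 = (17*((½ + √(-1 + ½))/2))*1 = (17*((½ + √(-½))/2))*1 = (17*((½ + I*√2/2)/2))*1 = (17*(¼ + I*√2/4))*1 = (17/4 + 17*I*√2/4)*1 = 17/4 + 17*I*√2/4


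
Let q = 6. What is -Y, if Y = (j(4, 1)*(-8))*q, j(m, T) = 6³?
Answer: 10368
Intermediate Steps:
j(m, T) = 216
Y = -10368 (Y = (216*(-8))*6 = -1728*6 = -10368)
-Y = -1*(-10368) = 10368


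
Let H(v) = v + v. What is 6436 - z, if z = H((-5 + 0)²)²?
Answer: 3936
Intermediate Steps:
H(v) = 2*v
z = 2500 (z = (2*(-5 + 0)²)² = (2*(-5)²)² = (2*25)² = 50² = 2500)
6436 - z = 6436 - 1*2500 = 6436 - 2500 = 3936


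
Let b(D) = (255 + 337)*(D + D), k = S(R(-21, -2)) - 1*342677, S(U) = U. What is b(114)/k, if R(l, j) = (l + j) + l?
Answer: -134976/342721 ≈ -0.39384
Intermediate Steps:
R(l, j) = j + 2*l (R(l, j) = (j + l) + l = j + 2*l)
k = -342721 (k = (-2 + 2*(-21)) - 1*342677 = (-2 - 42) - 342677 = -44 - 342677 = -342721)
b(D) = 1184*D (b(D) = 592*(2*D) = 1184*D)
b(114)/k = (1184*114)/(-342721) = 134976*(-1/342721) = -134976/342721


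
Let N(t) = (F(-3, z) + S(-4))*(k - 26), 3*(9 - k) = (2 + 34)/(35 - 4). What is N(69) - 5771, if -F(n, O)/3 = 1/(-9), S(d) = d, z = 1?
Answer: -530774/93 ≈ -5707.3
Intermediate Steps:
F(n, O) = ⅓ (F(n, O) = -3/(-9) = -3*(-⅑) = ⅓)
k = 267/31 (k = 9 - (2 + 34)/(3*(35 - 4)) = 9 - 12/31 = 267/31 ≈ 8.6129)
N(t) = 5929/93 (N(t) = (⅓ - 4)*(267/31 - 26) = -11/3*(-539/31) = 5929/93)
N(69) - 5771 = 5929/93 - 5771 = -530774/93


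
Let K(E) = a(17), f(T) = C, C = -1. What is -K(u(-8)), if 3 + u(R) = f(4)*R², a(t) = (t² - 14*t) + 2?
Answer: -53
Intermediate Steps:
f(T) = -1
a(t) = 2 + t² - 14*t
u(R) = -3 - R²
K(E) = 53 (K(E) = 2 + 17² - 14*17 = 2 + 289 - 238 = 53)
-K(u(-8)) = -1*53 = -53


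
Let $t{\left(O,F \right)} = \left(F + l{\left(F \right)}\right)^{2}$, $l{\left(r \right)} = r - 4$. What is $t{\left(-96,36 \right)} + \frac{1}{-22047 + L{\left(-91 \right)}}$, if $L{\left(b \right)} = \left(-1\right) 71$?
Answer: $\frac{102273631}{22118} \approx 4624.0$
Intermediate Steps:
$l{\left(r \right)} = -4 + r$
$L{\left(b \right)} = -71$
$t{\left(O,F \right)} = \left(-4 + 2 F\right)^{2}$ ($t{\left(O,F \right)} = \left(F + \left(-4 + F\right)\right)^{2} = \left(-4 + 2 F\right)^{2}$)
$t{\left(-96,36 \right)} + \frac{1}{-22047 + L{\left(-91 \right)}} = 4 \left(-2 + 36\right)^{2} + \frac{1}{-22047 - 71} = 4 \cdot 34^{2} + \frac{1}{-22118} = 4 \cdot 1156 - \frac{1}{22118} = 4624 - \frac{1}{22118} = \frac{102273631}{22118}$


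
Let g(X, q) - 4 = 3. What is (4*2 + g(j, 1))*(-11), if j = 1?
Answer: -165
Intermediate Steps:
g(X, q) = 7 (g(X, q) = 4 + 3 = 7)
(4*2 + g(j, 1))*(-11) = (4*2 + 7)*(-11) = (8 + 7)*(-11) = 15*(-11) = -165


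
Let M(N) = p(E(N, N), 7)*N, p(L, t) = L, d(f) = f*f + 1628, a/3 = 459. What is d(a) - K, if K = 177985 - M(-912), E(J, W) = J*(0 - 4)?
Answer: -1607204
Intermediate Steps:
a = 1377 (a = 3*459 = 1377)
E(J, W) = -4*J (E(J, W) = J*(-4) = -4*J)
d(f) = 1628 + f² (d(f) = f² + 1628 = 1628 + f²)
M(N) = -4*N² (M(N) = (-4*N)*N = -4*N²)
K = 3504961 (K = 177985 - (-4)*(-912)² = 177985 - (-4)*831744 = 177985 - 1*(-3326976) = 177985 + 3326976 = 3504961)
d(a) - K = (1628 + 1377²) - 1*3504961 = (1628 + 1896129) - 3504961 = 1897757 - 3504961 = -1607204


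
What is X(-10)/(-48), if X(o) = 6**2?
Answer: -3/4 ≈ -0.75000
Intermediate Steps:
X(o) = 36
X(-10)/(-48) = 36/(-48) = 36*(-1/48) = -3/4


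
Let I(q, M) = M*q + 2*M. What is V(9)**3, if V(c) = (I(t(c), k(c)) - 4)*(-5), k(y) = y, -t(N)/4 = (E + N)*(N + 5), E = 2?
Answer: 21139047125000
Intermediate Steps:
t(N) = -4*(2 + N)*(5 + N) (t(N) = -4*(2 + N)*(N + 5) = -4*(2 + N)*(5 + N))
I(q, M) = 2*M + M*q
V(c) = 20 - 5*c*(-38 - 28*c - 4*c**2) (V(c) = (c*(2 + (-40 - 28*c - 4*c**2)) - 4)*(-5) = (c*(-38 - 28*c - 4*c**2) - 4)*(-5) = (-4 + c*(-38 - 28*c - 4*c**2))*(-5) = 20 - 5*c*(-38 - 28*c - 4*c**2))
V(9)**3 = (20 + 10*9*(19 + 2*9**2 + 14*9))**3 = (20 + 10*9*(19 + 2*81 + 126))**3 = (20 + 10*9*(19 + 162 + 126))**3 = (20 + 10*9*307)**3 = (20 + 27630)**3 = 27650**3 = 21139047125000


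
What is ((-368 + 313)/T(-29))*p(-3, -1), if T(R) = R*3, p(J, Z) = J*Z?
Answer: 55/29 ≈ 1.8966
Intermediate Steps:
T(R) = 3*R
((-368 + 313)/T(-29))*p(-3, -1) = ((-368 + 313)/((3*(-29))))*(-3*(-1)) = -55/(-87)*3 = -55*(-1/87)*3 = (55/87)*3 = 55/29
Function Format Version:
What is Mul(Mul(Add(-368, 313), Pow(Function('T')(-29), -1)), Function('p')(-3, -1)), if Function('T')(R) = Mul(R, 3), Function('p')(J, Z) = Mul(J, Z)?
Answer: Rational(55, 29) ≈ 1.8966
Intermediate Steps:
Function('T')(R) = Mul(3, R)
Mul(Mul(Add(-368, 313), Pow(Function('T')(-29), -1)), Function('p')(-3, -1)) = Mul(Mul(Add(-368, 313), Pow(Mul(3, -29), -1)), Mul(-3, -1)) = Mul(Mul(-55, Pow(-87, -1)), 3) = Mul(Mul(-55, Rational(-1, 87)), 3) = Mul(Rational(55, 87), 3) = Rational(55, 29)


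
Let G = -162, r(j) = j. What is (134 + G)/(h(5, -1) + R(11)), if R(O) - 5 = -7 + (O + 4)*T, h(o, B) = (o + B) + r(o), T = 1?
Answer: -14/11 ≈ -1.2727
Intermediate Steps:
h(o, B) = B + 2*o (h(o, B) = (o + B) + o = (B + o) + o = B + 2*o)
R(O) = 2 + O (R(O) = 5 + (-7 + (O + 4)*1) = 5 + (-7 + (4 + O)*1) = 5 + (-7 + (4 + O)) = 5 + (-3 + O) = 2 + O)
(134 + G)/(h(5, -1) + R(11)) = (134 - 162)/((-1 + 2*5) + (2 + 11)) = -28/((-1 + 10) + 13) = -28/(9 + 13) = -28/22 = -28*1/22 = -14/11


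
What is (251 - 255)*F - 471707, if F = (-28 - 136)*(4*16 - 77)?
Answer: -480235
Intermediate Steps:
F = 2132 (F = -164*(64 - 77) = -164*(-13) = 2132)
(251 - 255)*F - 471707 = (251 - 255)*2132 - 471707 = -4*2132 - 471707 = -8528 - 471707 = -480235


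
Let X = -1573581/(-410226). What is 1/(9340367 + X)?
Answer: 136742/1277220988841 ≈ 1.0706e-7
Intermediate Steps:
X = 524527/136742 (X = -1573581*(-1/410226) = 524527/136742 ≈ 3.8359)
1/(9340367 + X) = 1/(9340367 + 524527/136742) = 1/(1277220988841/136742) = 136742/1277220988841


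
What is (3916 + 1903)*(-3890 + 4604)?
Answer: 4154766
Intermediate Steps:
(3916 + 1903)*(-3890 + 4604) = 5819*714 = 4154766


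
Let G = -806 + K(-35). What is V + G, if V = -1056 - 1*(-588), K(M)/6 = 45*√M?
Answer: -1274 + 270*I*√35 ≈ -1274.0 + 1597.3*I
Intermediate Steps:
K(M) = 270*√M (K(M) = 6*(45*√M) = 270*√M)
G = -806 + 270*I*√35 (G = -806 + 270*√(-35) = -806 + 270*(I*√35) = -806 + 270*I*√35 ≈ -806.0 + 1597.3*I)
V = -468 (V = -1056 + 588 = -468)
V + G = -468 + (-806 + 270*I*√35) = -1274 + 270*I*√35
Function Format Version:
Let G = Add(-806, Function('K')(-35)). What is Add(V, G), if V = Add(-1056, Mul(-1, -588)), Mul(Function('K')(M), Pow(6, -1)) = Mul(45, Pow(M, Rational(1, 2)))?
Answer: Add(-1274, Mul(270, I, Pow(35, Rational(1, 2)))) ≈ Add(-1274.0, Mul(1597.3, I))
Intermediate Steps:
Function('K')(M) = Mul(270, Pow(M, Rational(1, 2))) (Function('K')(M) = Mul(6, Mul(45, Pow(M, Rational(1, 2)))) = Mul(270, Pow(M, Rational(1, 2))))
G = Add(-806, Mul(270, I, Pow(35, Rational(1, 2)))) (G = Add(-806, Mul(270, Pow(-35, Rational(1, 2)))) = Add(-806, Mul(270, Mul(I, Pow(35, Rational(1, 2))))) = Add(-806, Mul(270, I, Pow(35, Rational(1, 2)))) ≈ Add(-806.00, Mul(1597.3, I)))
V = -468 (V = Add(-1056, 588) = -468)
Add(V, G) = Add(-468, Add(-806, Mul(270, I, Pow(35, Rational(1, 2))))) = Add(-1274, Mul(270, I, Pow(35, Rational(1, 2))))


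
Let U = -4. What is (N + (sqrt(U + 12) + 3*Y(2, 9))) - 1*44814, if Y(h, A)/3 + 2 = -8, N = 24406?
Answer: -20498 + 2*sqrt(2) ≈ -20495.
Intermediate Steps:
Y(h, A) = -30 (Y(h, A) = -6 + 3*(-8) = -6 - 24 = -30)
(N + (sqrt(U + 12) + 3*Y(2, 9))) - 1*44814 = (24406 + (sqrt(-4 + 12) + 3*(-30))) - 1*44814 = (24406 + (sqrt(8) - 90)) - 44814 = (24406 + (2*sqrt(2) - 90)) - 44814 = (24406 + (-90 + 2*sqrt(2))) - 44814 = (24316 + 2*sqrt(2)) - 44814 = -20498 + 2*sqrt(2)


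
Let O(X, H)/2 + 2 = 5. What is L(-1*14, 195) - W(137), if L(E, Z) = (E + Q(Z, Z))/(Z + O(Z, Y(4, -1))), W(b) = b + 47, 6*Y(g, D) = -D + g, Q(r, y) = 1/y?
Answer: -7214609/39195 ≈ -184.07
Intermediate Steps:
Y(g, D) = -D/6 + g/6 (Y(g, D) = (-D + g)/6 = (g - D)/6 = -D/6 + g/6)
O(X, H) = 6 (O(X, H) = -4 + 2*5 = -4 + 10 = 6)
W(b) = 47 + b
L(E, Z) = (E + 1/Z)/(6 + Z) (L(E, Z) = (E + 1/Z)/(Z + 6) = (E + 1/Z)/(6 + Z))
L(-1*14, 195) - W(137) = (1 - 1*14*195)/(195*(6 + 195)) - (47 + 137) = (1/195)*(1 - 14*195)/201 - 1*184 = (1/195)*(1/201)*(1 - 2730) - 184 = (1/195)*(1/201)*(-2729) - 184 = -2729/39195 - 184 = -7214609/39195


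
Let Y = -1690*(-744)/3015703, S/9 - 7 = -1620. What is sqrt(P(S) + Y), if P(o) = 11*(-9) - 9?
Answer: 2*I*sqrt(244602587692623)/3015703 ≈ 10.372*I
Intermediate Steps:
S = -14517 (S = 63 + 9*(-1620) = 63 - 14580 = -14517)
P(o) = -108 (P(o) = -99 - 9 = -108)
Y = 1257360/3015703 (Y = 1257360*(1/3015703) = 1257360/3015703 ≈ 0.41694)
sqrt(P(S) + Y) = sqrt(-108 + 1257360/3015703) = sqrt(-324438564/3015703) = 2*I*sqrt(244602587692623)/3015703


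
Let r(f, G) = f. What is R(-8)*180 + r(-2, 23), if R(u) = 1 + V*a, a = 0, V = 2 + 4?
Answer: 178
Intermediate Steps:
V = 6
R(u) = 1 (R(u) = 1 + 6*0 = 1 + 0 = 1)
R(-8)*180 + r(-2, 23) = 1*180 - 2 = 180 - 2 = 178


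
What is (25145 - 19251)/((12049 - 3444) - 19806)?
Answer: -5894/11201 ≈ -0.52620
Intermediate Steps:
(25145 - 19251)/((12049 - 3444) - 19806) = 5894/(8605 - 19806) = 5894/(-11201) = 5894*(-1/11201) = -5894/11201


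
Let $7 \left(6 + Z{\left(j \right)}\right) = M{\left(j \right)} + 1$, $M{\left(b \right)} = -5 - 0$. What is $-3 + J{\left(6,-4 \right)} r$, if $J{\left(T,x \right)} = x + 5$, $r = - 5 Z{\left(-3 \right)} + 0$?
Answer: $\frac{209}{7} \approx 29.857$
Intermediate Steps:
$M{\left(b \right)} = -5$ ($M{\left(b \right)} = -5 + 0 = -5$)
$Z{\left(j \right)} = - \frac{46}{7}$ ($Z{\left(j \right)} = -6 + \frac{-5 + 1}{7} = -6 + \frac{1}{7} \left(-4\right) = -6 - \frac{4}{7} = - \frac{46}{7}$)
$r = \frac{230}{7}$ ($r = \left(-5\right) \left(- \frac{46}{7}\right) + 0 = \frac{230}{7} + 0 = \frac{230}{7} \approx 32.857$)
$J{\left(T,x \right)} = 5 + x$
$-3 + J{\left(6,-4 \right)} r = -3 + \left(5 - 4\right) \frac{230}{7} = -3 + 1 \cdot \frac{230}{7} = -3 + \frac{230}{7} = \frac{209}{7}$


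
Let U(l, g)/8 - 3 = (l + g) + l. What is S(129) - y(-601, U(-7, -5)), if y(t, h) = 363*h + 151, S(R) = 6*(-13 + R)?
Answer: 47009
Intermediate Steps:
S(R) = -78 + 6*R
U(l, g) = 24 + 8*g + 16*l (U(l, g) = 24 + 8*((l + g) + l) = 24 + 8*((g + l) + l) = 24 + 8*(g + 2*l) = 24 + (8*g + 16*l) = 24 + 8*g + 16*l)
y(t, h) = 151 + 363*h
S(129) - y(-601, U(-7, -5)) = (-78 + 6*129) - (151 + 363*(24 + 8*(-5) + 16*(-7))) = (-78 + 774) - (151 + 363*(24 - 40 - 112)) = 696 - (151 + 363*(-128)) = 696 - (151 - 46464) = 696 - 1*(-46313) = 696 + 46313 = 47009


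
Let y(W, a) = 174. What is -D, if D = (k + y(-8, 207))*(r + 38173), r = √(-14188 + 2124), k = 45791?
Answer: -1754621945 - 183860*I*√754 ≈ -1.7546e+9 - 5.0486e+6*I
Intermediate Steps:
r = 4*I*√754 (r = √(-12064) = 4*I*√754 ≈ 109.84*I)
D = 1754621945 + 183860*I*√754 (D = (45791 + 174)*(4*I*√754 + 38173) = 45965*(38173 + 4*I*√754) = 1754621945 + 183860*I*√754 ≈ 1.7546e+9 + 5.0486e+6*I)
-D = -(1754621945 + 183860*I*√754) = -1754621945 - 183860*I*√754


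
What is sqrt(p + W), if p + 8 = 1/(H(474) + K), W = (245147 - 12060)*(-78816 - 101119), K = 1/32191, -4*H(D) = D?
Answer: I*sqrt(2441176052663514369263655)/7629265 ≈ 2.0479e+5*I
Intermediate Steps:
H(D) = -D/4
K = 1/32191 ≈ 3.1065e-5
W = -41940509345 (W = 233087*(-179935) = -41940509345)
p = -61098502/7629265 (p = -8 + 1/(-1/4*474 + 1/32191) = -8 + 1/(-237/2 + 1/32191) = -8 + 1/(-7629265/64382) = -8 - 64382/7629265 = -61098502/7629265 ≈ -8.0084)
sqrt(p + W) = sqrt(-61098502/7629265 - 41940509345) = sqrt(-319975260089079927/7629265) = I*sqrt(2441176052663514369263655)/7629265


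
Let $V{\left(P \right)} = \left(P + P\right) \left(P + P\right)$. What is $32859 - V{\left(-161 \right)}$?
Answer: $-70825$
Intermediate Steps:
$V{\left(P \right)} = 4 P^{2}$ ($V{\left(P \right)} = 2 P 2 P = 4 P^{2}$)
$32859 - V{\left(-161 \right)} = 32859 - 4 \left(-161\right)^{2} = 32859 - 4 \cdot 25921 = 32859 - 103684 = -70825$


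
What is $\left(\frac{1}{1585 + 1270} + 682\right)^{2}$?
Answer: $\frac{3791241246321}{8151025} \approx 4.6512 \cdot 10^{5}$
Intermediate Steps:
$\left(\frac{1}{1585 + 1270} + 682\right)^{2} = \left(\frac{1}{2855} + 682\right)^{2} = \left(\frac{1947111}{2855}\right)^{2} = \frac{3791241246321}{8151025}$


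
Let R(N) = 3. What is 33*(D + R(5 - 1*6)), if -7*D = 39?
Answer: -594/7 ≈ -84.857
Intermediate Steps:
D = -39/7 (D = -⅐*39 = -39/7 ≈ -5.5714)
33*(D + R(5 - 1*6)) = 33*(-39/7 + 3) = 33*(-18/7) = -594/7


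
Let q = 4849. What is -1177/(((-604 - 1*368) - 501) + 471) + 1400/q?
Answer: 7110073/4858698 ≈ 1.4634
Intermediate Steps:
-1177/(((-604 - 1*368) - 501) + 471) + 1400/q = -1177/(((-604 - 1*368) - 501) + 471) + 1400/4849 = -1177/(((-604 - 368) - 501) + 471) + 1400*(1/4849) = -1177/((-972 - 501) + 471) + 1400/4849 = -1177/(-1473 + 471) + 1400/4849 = -1177/(-1002) + 1400/4849 = -1177*(-1/1002) + 1400/4849 = 1177/1002 + 1400/4849 = 7110073/4858698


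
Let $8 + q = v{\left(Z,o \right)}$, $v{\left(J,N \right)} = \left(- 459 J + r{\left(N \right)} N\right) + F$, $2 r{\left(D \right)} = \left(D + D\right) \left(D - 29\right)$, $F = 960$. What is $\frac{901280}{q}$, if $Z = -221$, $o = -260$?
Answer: $- \frac{901280}{19434009} \approx -0.046376$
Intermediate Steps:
$r{\left(D \right)} = D \left(-29 + D\right)$ ($r{\left(D \right)} = \frac{\left(D + D\right) \left(D - 29\right)}{2} = \frac{2 D \left(-29 + D\right)}{2} = D \left(-29 + D\right)$)
$v{\left(J,N \right)} = 960 - 459 J + N^{2} \left(-29 + N\right)$ ($v{\left(J,N \right)} = \left(- 459 J + N \left(-29 + N\right) N\right) + 960 = \left(- 459 J + N^{2} \left(-29 + N\right)\right) + 960 = 960 - 459 J + N^{2} \left(-29 + N\right)$)
$q = -19434009$ ($q = -8 + \left(960 - -101439 + \left(-260\right)^{2} \left(-29 - 260\right)\right) = -8 + \left(960 + 101439 + 67600 \left(-289\right)\right) = -8 + \left(960 + 101439 - 19536400\right) = -8 - 19434001 = -19434009$)
$\frac{901280}{q} = \frac{901280}{-19434009} = 901280 \left(- \frac{1}{19434009}\right) = - \frac{901280}{19434009}$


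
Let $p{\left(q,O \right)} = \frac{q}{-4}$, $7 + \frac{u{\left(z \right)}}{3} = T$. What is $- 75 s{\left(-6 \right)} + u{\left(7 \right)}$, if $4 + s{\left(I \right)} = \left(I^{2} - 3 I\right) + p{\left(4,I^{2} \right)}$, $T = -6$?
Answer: $-3714$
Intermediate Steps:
$u{\left(z \right)} = -39$ ($u{\left(z \right)} = -21 + 3 \left(-6\right) = -21 - 18 = -39$)
$p{\left(q,O \right)} = - \frac{q}{4}$ ($p{\left(q,O \right)} = q \left(- \frac{1}{4}\right) = - \frac{q}{4}$)
$s{\left(I \right)} = -5 + I^{2} - 3 I$ ($s{\left(I \right)} = -4 - \left(1 - I^{2} + 3 I\right) = -5 + I^{2} - 3 I$)
$- 75 s{\left(-6 \right)} + u{\left(7 \right)} = - 75 \left(-5 + \left(-6\right)^{2} - -18\right) - 39 = - 75 \left(-5 + 36 + 18\right) - 39 = \left(-75\right) 49 - 39 = -3675 - 39 = -3714$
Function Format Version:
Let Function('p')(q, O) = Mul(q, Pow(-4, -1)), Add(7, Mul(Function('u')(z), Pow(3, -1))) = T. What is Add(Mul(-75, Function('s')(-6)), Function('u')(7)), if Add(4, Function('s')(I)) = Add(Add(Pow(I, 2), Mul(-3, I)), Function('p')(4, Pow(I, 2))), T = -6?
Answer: -3714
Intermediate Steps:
Function('u')(z) = -39 (Function('u')(z) = Add(-21, Mul(3, -6)) = Add(-21, -18) = -39)
Function('p')(q, O) = Mul(Rational(-1, 4), q) (Function('p')(q, O) = Mul(q, Rational(-1, 4)) = Mul(Rational(-1, 4), q))
Function('s')(I) = Add(-5, Pow(I, 2), Mul(-3, I)) (Function('s')(I) = Add(-4, Add(Add(Pow(I, 2), Mul(-3, I)), Mul(Rational(-1, 4), 4))) = Add(-4, Add(Add(Pow(I, 2), Mul(-3, I)), -1)) = Add(-4, Add(-1, Pow(I, 2), Mul(-3, I))) = Add(-5, Pow(I, 2), Mul(-3, I)))
Add(Mul(-75, Function('s')(-6)), Function('u')(7)) = Add(Mul(-75, Add(-5, Pow(-6, 2), Mul(-3, -6))), -39) = Add(Mul(-75, Add(-5, 36, 18)), -39) = Add(Mul(-75, 49), -39) = Add(-3675, -39) = -3714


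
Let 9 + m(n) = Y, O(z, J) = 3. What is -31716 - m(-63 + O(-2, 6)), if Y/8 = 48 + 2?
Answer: -32107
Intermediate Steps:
Y = 400 (Y = 8*(48 + 2) = 8*50 = 400)
m(n) = 391 (m(n) = -9 + 400 = 391)
-31716 - m(-63 + O(-2, 6)) = -31716 - 1*391 = -31716 - 391 = -32107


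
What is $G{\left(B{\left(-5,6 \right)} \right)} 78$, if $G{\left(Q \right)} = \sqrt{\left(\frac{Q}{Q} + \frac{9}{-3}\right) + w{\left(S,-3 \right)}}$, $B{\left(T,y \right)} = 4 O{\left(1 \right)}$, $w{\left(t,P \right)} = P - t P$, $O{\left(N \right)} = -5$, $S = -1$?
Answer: $156 i \sqrt{2} \approx 220.62 i$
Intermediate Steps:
$w{\left(t,P \right)} = P - P t$
$B{\left(T,y \right)} = -20$ ($B{\left(T,y \right)} = 4 \left(-5\right) = -20$)
$G{\left(Q \right)} = 2 i \sqrt{2}$ ($G{\left(Q \right)} = \sqrt{\left(\frac{Q}{Q} + \frac{9}{-3}\right) - 3 \left(1 - -1\right)} = \sqrt{\left(1 + 9 \left(- \frac{1}{3}\right)\right) - 3 \left(1 + 1\right)} = \sqrt{\left(1 - 3\right) - 6} = \sqrt{-2 - 6} = \sqrt{-8} = 2 i \sqrt{2}$)
$G{\left(B{\left(-5,6 \right)} \right)} 78 = 2 i \sqrt{2} \cdot 78 = 156 i \sqrt{2}$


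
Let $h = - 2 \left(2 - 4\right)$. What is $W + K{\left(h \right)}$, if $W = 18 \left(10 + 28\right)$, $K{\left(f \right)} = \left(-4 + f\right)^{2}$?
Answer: $684$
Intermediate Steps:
$h = 4$ ($h = \left(-2\right) \left(-2\right) = 4$)
$W = 684$ ($W = 18 \cdot 38 = 684$)
$W + K{\left(h \right)} = 684 + \left(-4 + 4\right)^{2} = 684 + 0^{2} = 684 + 0 = 684$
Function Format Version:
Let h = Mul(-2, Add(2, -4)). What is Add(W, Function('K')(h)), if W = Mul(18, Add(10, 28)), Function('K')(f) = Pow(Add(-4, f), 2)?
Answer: 684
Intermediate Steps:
h = 4 (h = Mul(-2, -2) = 4)
W = 684 (W = Mul(18, 38) = 684)
Add(W, Function('K')(h)) = Add(684, Pow(Add(-4, 4), 2)) = Add(684, Pow(0, 2)) = Add(684, 0) = 684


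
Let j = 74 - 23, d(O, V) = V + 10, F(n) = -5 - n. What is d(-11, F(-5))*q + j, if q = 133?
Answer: 1381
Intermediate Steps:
d(O, V) = 10 + V
j = 51
d(-11, F(-5))*q + j = (10 + (-5 - 1*(-5)))*133 + 51 = (10 + (-5 + 5))*133 + 51 = (10 + 0)*133 + 51 = 10*133 + 51 = 1330 + 51 = 1381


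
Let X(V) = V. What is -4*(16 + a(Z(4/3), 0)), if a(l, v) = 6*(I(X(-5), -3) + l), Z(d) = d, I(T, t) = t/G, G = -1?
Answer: -168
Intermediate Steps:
I(T, t) = -t (I(T, t) = t/(-1) = t*(-1) = -t)
a(l, v) = 18 + 6*l (a(l, v) = 6*(-1*(-3) + l) = 6*(3 + l) = 18 + 6*l)
-4*(16 + a(Z(4/3), 0)) = -4*(16 + (18 + 6*(4/3))) = -4*(16 + (18 + 8)) = -4*(16 + 26) = -4*42 = -168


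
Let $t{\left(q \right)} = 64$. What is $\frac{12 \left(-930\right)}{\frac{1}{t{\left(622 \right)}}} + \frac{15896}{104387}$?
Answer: $- \frac{74557354984}{104387} \approx -7.1424 \cdot 10^{5}$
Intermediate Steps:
$\frac{12 \left(-930\right)}{\frac{1}{t{\left(622 \right)}}} + \frac{15896}{104387} = \frac{12 \left(-930\right)}{\frac{1}{64}} + \frac{15896}{104387} = - 11160 \frac{1}{\frac{1}{64}} + 15896 \cdot \frac{1}{104387} = \left(-11160\right) 64 + \frac{15896}{104387} = -714240 + \frac{15896}{104387} = - \frac{74557354984}{104387}$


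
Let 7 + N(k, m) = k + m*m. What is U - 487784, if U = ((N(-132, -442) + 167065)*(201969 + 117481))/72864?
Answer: 20047911781/18216 ≈ 1.1006e+6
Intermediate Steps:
N(k, m) = -7 + k + m**2 (N(k, m) = -7 + (k + m*m) = -7 + (k + m**2) = -7 + k + m**2)
U = 28933385125/18216 (U = (((-7 - 132 + (-442)**2) + 167065)*(201969 + 117481))/72864 = (((-7 - 132 + 195364) + 167065)*319450)*(1/72864) = ((195225 + 167065)*319450)*(1/72864) = (362290*319450)*(1/72864) = 115733540500*(1/72864) = 28933385125/18216 ≈ 1.5884e+6)
U - 487784 = 28933385125/18216 - 487784 = 20047911781/18216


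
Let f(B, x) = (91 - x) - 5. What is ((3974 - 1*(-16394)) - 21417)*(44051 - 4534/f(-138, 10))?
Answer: -1753582879/38 ≈ -4.6147e+7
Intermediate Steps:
f(B, x) = 86 - x
((3974 - 1*(-16394)) - 21417)*(44051 - 4534/f(-138, 10)) = ((3974 - 1*(-16394)) - 21417)*(44051 - 4534/(86 - 1*10)) = ((3974 + 16394) - 21417)*(44051 - 4534/(86 - 10)) = (20368 - 21417)*(44051 - 4534/76) = -1049*(44051 - 4534*1/76) = -1049*(44051 - 2267/38) = -1049*1671671/38 = -1753582879/38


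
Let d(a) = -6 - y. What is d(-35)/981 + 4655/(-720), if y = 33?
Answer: -102103/15696 ≈ -6.5050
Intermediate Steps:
d(a) = -39 (d(a) = -6 - 1*33 = -6 - 33 = -39)
d(-35)/981 + 4655/(-720) = -39/981 + 4655/(-720) = -39*1/981 + 4655*(-1/720) = -13/327 - 931/144 = -102103/15696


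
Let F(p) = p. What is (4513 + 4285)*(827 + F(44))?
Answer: 7663058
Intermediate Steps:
(4513 + 4285)*(827 + F(44)) = (4513 + 4285)*(827 + 44) = 8798*871 = 7663058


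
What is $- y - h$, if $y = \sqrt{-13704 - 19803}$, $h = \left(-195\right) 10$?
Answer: $1950 - 3 i \sqrt{3723} \approx 1950.0 - 183.05 i$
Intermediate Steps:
$h = -1950$
$y = 3 i \sqrt{3723}$ ($y = \sqrt{-33507} = 3 i \sqrt{3723} \approx 183.05 i$)
$- y - h = - 3 i \sqrt{3723} - -1950 = - 3 i \sqrt{3723} + 1950 = 1950 - 3 i \sqrt{3723}$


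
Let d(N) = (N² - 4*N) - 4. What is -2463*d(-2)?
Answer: -19704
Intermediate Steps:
d(N) = -4 + N² - 4*N
-2463*d(-2) = -2463*(-4 + (-2)² - 4*(-2)) = -2463*(-4 + 4 + 8) = -2463*8 = -19704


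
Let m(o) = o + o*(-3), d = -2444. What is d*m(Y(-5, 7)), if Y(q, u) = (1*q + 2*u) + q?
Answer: 19552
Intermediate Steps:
Y(q, u) = 2*q + 2*u (Y(q, u) = (q + 2*u) + q = 2*q + 2*u)
m(o) = -2*o (m(o) = o - 3*o = -2*o)
d*m(Y(-5, 7)) = -(-4888)*(2*(-5) + 2*7) = -(-4888)*(-10 + 14) = -(-4888)*4 = -2444*(-8) = 19552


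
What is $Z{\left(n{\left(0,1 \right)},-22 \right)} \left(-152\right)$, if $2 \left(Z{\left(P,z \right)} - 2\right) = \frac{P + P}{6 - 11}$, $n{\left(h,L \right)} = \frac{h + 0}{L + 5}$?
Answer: $-304$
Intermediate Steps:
$n{\left(h,L \right)} = \frac{h}{5 + L}$
$Z{\left(P,z \right)} = 2 - \frac{P}{5}$ ($Z{\left(P,z \right)} = 2 + \frac{\left(P + P\right) \frac{1}{6 - 11}}{2} = 2 + \frac{2 P \frac{1}{-5}}{2} = 2 + \frac{2 P \left(- \frac{1}{5}\right)}{2} = 2 + \frac{\left(- \frac{2}{5}\right) P}{2} = 2 - \frac{P}{5}$)
$Z{\left(n{\left(0,1 \right)},-22 \right)} \left(-152\right) = \left(2 - \frac{0 \frac{1}{5 + 1}}{5}\right) \left(-152\right) = \left(2 - \frac{0 \cdot \frac{1}{6}}{5}\right) \left(-152\right) = \left(2 - 0\right) \left(-152\right) = \left(2 + 0\right) \left(-152\right) = 2 \left(-152\right) = -304$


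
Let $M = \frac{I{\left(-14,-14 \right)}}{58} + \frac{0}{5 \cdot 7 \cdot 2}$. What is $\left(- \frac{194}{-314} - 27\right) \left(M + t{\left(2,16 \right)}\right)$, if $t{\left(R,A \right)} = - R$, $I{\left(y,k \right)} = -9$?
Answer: $\frac{258875}{4553} \approx 56.858$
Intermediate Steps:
$M = - \frac{9}{58}$ ($M = - \frac{9}{58} + \frac{0}{5 \cdot 7 \cdot 2} = \left(-9\right) \frac{1}{58} + \frac{0}{35 \cdot 2} = - \frac{9}{58} + \frac{0}{70} = - \frac{9}{58} + 0 \cdot \frac{1}{70} = - \frac{9}{58} + 0 = - \frac{9}{58} \approx -0.15517$)
$\left(- \frac{194}{-314} - 27\right) \left(M + t{\left(2,16 \right)}\right) = \left(- \frac{194}{-314} - 27\right) \left(- \frac{9}{58} - 2\right) = \left(\left(-194\right) \left(- \frac{1}{314}\right) - 27\right) \left(- \frac{9}{58} - 2\right) = \left(\frac{97}{157} - 27\right) \left(- \frac{125}{58}\right) = \left(- \frac{4142}{157}\right) \left(- \frac{125}{58}\right) = \frac{258875}{4553}$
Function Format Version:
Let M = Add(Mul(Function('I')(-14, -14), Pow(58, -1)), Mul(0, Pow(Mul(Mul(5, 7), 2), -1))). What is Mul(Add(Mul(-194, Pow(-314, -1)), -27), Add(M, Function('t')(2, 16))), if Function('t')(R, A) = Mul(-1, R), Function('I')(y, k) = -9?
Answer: Rational(258875, 4553) ≈ 56.858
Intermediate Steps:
M = Rational(-9, 58) (M = Add(Mul(-9, Pow(58, -1)), Mul(0, Pow(Mul(Mul(5, 7), 2), -1))) = Add(Mul(-9, Rational(1, 58)), Mul(0, Pow(Mul(35, 2), -1))) = Add(Rational(-9, 58), Mul(0, Pow(70, -1))) = Add(Rational(-9, 58), Mul(0, Rational(1, 70))) = Add(Rational(-9, 58), 0) = Rational(-9, 58) ≈ -0.15517)
Mul(Add(Mul(-194, Pow(-314, -1)), -27), Add(M, Function('t')(2, 16))) = Mul(Add(Mul(-194, Pow(-314, -1)), -27), Add(Rational(-9, 58), Mul(-1, 2))) = Mul(Add(Mul(-194, Rational(-1, 314)), -27), Add(Rational(-9, 58), -2)) = Mul(Add(Rational(97, 157), -27), Rational(-125, 58)) = Mul(Rational(-4142, 157), Rational(-125, 58)) = Rational(258875, 4553)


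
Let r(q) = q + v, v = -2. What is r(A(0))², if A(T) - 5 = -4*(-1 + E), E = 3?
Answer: 25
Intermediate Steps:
A(T) = -3 (A(T) = 5 - 4*(-1 + 3) = 5 - 4*2 = 5 - 8 = -3)
r(q) = -2 + q (r(q) = q - 2 = -2 + q)
r(A(0))² = (-2 - 3)² = (-5)² = 25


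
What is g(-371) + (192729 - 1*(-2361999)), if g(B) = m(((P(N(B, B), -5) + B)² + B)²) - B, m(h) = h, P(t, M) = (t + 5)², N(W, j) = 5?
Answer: 5341779999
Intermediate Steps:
P(t, M) = (5 + t)²
g(B) = (B + (100 + B)²)² - B (g(B) = (((5 + 5)² + B)² + B)² - B = ((10² + B)² + B)² - B = ((100 + B)² + B)² - B = (B + (100 + B)²)² - B)
g(-371) + (192729 - 1*(-2361999)) = ((-371 + (100 - 371)²)² - 1*(-371)) + (192729 - 1*(-2361999)) = ((-371 + (-271)²)² + 371) + (192729 + 2361999) = ((-371 + 73441)² + 371) + 2554728 = (73070² + 371) + 2554728 = (5339224900 + 371) + 2554728 = 5339225271 + 2554728 = 5341779999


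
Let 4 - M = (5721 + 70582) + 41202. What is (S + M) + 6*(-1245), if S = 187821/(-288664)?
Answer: -36074816565/288664 ≈ -1.2497e+5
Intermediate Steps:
S = -187821/288664 (S = 187821*(-1/288664) = -187821/288664 ≈ -0.65066)
M = -117501 (M = 4 - ((5721 + 70582) + 41202) = 4 - (76303 + 41202) = 4 - 1*117505 = 4 - 117505 = -117501)
(S + M) + 6*(-1245) = (-187821/288664 - 117501) + 6*(-1245) = -33918496485/288664 - 7470 = -36074816565/288664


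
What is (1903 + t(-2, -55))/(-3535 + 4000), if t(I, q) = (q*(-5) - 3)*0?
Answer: 1903/465 ≈ 4.0925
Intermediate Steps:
t(I, q) = 0 (t(I, q) = (-5*q - 3)*0 = (-3 - 5*q)*0 = 0)
(1903 + t(-2, -55))/(-3535 + 4000) = (1903 + 0)/(-3535 + 4000) = 1903/465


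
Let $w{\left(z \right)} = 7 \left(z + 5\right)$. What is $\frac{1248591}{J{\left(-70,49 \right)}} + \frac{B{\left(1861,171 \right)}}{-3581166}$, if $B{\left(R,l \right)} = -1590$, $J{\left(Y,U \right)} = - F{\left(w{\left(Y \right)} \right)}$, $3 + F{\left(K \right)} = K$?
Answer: $\frac{745235394221}{273362338} \approx 2726.2$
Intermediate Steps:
$w{\left(z \right)} = 35 + 7 z$ ($w{\left(z \right)} = 7 \left(5 + z\right) = 35 + 7 z$)
$F{\left(K \right)} = -3 + K$
$J{\left(Y,U \right)} = -32 - 7 Y$ ($J{\left(Y,U \right)} = - (-3 + \left(35 + 7 Y\right)) = - (32 + 7 Y) = -32 - 7 Y$)
$\frac{1248591}{J{\left(-70,49 \right)}} + \frac{B{\left(1861,171 \right)}}{-3581166} = \frac{1248591}{-32 - -490} - \frac{1590}{-3581166} = \frac{1248591}{-32 + 490} - - \frac{265}{596861} = \frac{1248591}{458} + \frac{265}{596861} = \frac{745235394221}{273362338}$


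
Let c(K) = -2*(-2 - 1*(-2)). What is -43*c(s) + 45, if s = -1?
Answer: 45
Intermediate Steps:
c(K) = 0 (c(K) = -2*(-2 + 2) = -2*0 = 0)
-43*c(s) + 45 = -43*0 + 45 = 0 + 45 = 45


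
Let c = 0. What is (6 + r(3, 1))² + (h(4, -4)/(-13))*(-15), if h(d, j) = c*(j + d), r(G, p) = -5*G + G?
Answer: 36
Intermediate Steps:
r(G, p) = -4*G
h(d, j) = 0 (h(d, j) = 0*(j + d) = 0*(d + j) = 0)
(6 + r(3, 1))² + (h(4, -4)/(-13))*(-15) = (6 - 4*3)² + (0/(-13))*(-15) = (6 - 12)² + (0*(-1/13))*(-15) = (-6)² + 0*(-15) = 36 + 0 = 36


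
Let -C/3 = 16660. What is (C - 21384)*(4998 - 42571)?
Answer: 2681359572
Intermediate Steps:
C = -49980 (C = -3*16660 = -49980)
(C - 21384)*(4998 - 42571) = (-49980 - 21384)*(4998 - 42571) = -71364*(-37573) = 2681359572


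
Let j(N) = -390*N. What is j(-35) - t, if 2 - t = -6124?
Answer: 7524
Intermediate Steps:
t = 6126 (t = 2 - 1*(-6124) = 2 + 6124 = 6126)
j(-35) - t = -390*(-35) - 1*6126 = 13650 - 6126 = 7524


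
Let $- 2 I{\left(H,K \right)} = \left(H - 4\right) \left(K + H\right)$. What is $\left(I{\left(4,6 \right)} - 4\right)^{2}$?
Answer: $16$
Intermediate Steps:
$I{\left(H,K \right)} = - \frac{\left(-4 + H\right) \left(H + K\right)}{2}$ ($I{\left(H,K \right)} = - \frac{\left(H - 4\right) \left(K + H\right)}{2} = - \frac{\left(-4 + H\right) \left(H + K\right)}{2}$)
$\left(I{\left(4,6 \right)} - 4\right)^{2} = \left(\left(2 \cdot 4 + 2 \cdot 6 - \frac{4^{2}}{2} - 2 \cdot 6\right) - 4\right)^{2} = \left(\left(8 + 12 - 8 - 12\right) - 4\right)^{2} = \left(0 - 4\right)^{2} = \left(-4\right)^{2} = 16$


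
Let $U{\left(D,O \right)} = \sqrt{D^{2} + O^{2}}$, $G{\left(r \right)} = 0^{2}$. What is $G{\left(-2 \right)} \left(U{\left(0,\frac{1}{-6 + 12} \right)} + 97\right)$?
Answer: $0$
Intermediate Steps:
$G{\left(r \right)} = 0$
$G{\left(-2 \right)} \left(U{\left(0,\frac{1}{-6 + 12} \right)} + 97\right) = 0 \left(\sqrt{0^{2} + \left(\frac{1}{-6 + 12}\right)^{2}} + 97\right) = 0 \left(\sqrt{0 + \left(\frac{1}{6}\right)^{2}} + 97\right) = 0 \left(\sqrt{0 + \frac{1}{36}} + 97\right) = 0 \left(\sqrt{\frac{1}{36}} + 97\right) = 0 \left(\frac{1}{6} + 97\right) = 0 \cdot \frac{583}{6} = 0$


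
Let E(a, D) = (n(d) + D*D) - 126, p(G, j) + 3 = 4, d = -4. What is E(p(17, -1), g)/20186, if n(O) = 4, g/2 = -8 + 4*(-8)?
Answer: 3139/10093 ≈ 0.31101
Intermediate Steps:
p(G, j) = 1 (p(G, j) = -3 + 4 = 1)
g = -80 (g = 2*(-8 + 4*(-8)) = 2*(-8 - 32) = 2*(-40) = -80)
E(a, D) = -122 + D² (E(a, D) = (4 + D*D) - 126 = (4 + D²) - 126 = -122 + D²)
E(p(17, -1), g)/20186 = (-122 + (-80)²)/20186 = (-122 + 6400)*(1/20186) = 6278*(1/20186) = 3139/10093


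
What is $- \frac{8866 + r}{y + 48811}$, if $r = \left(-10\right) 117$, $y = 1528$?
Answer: $- \frac{7696}{50339} \approx -0.15288$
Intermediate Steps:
$r = -1170$
$- \frac{8866 + r}{y + 48811} = - \frac{8866 - 1170}{1528 + 48811} = - \frac{7696}{50339}$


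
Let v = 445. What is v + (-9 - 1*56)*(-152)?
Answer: 10325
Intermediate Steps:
v + (-9 - 1*56)*(-152) = 445 + (-9 - 1*56)*(-152) = 445 + (-9 - 56)*(-152) = 445 - 65*(-152) = 445 + 9880 = 10325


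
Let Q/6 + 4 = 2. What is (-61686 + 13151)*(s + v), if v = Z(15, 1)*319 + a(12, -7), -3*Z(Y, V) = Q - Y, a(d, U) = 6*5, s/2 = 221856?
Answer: -21676361955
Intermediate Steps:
s = 443712 (s = 2*221856 = 443712)
Q = -12 (Q = -24 + 6*2 = -24 + 12 = -12)
a(d, U) = 30
Z(Y, V) = 4 + Y/3 (Z(Y, V) = -(-12 - Y)/3 = 4 + Y/3)
v = 2901 (v = (4 + (⅓)*15)*319 + 30 = (4 + 5)*319 + 30 = 9*319 + 30 = 2871 + 30 = 2901)
(-61686 + 13151)*(s + v) = (-61686 + 13151)*(443712 + 2901) = -48535*446613 = -21676361955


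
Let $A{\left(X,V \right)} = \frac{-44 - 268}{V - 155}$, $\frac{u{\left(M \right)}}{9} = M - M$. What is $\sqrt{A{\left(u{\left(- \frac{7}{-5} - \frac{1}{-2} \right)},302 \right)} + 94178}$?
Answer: $\frac{\sqrt{4614618}}{7} \approx 306.88$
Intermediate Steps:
$u{\left(M \right)} = 0$ ($u{\left(M \right)} = 9 \left(M - M\right) = 9 \cdot 0 = 0$)
$A{\left(X,V \right)} = - \frac{312}{-155 + V}$
$\sqrt{A{\left(u{\left(- \frac{7}{-5} - \frac{1}{-2} \right)},302 \right)} + 94178} = \sqrt{- \frac{312}{-155 + 302} + 94178} = \sqrt{- \frac{312}{147} + 94178} = \sqrt{\left(-312\right) \frac{1}{147} + 94178} = \sqrt{- \frac{104}{49} + 94178} = \sqrt{\frac{4614618}{49}} = \frac{\sqrt{4614618}}{7}$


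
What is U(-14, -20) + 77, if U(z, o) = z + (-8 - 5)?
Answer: 50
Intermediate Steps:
U(z, o) = -13 + z (U(z, o) = z - 13 = -13 + z)
U(-14, -20) + 77 = (-13 - 14) + 77 = -27 + 77 = 50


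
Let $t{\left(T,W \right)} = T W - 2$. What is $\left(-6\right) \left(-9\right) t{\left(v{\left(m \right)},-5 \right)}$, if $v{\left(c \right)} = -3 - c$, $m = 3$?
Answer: $1512$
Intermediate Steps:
$t{\left(T,W \right)} = -2 + T W$
$\left(-6\right) \left(-9\right) t{\left(v{\left(m \right)},-5 \right)} = \left(-6\right) \left(-9\right) \left(-2 + \left(-3 - 3\right) \left(-5\right)\right) = 54 \left(-2 + \left(-3 - 3\right) \left(-5\right)\right) = 54 \left(-2 - -30\right) = 54 \left(-2 + 30\right) = 54 \cdot 28 = 1512$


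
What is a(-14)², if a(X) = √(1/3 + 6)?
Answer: 19/3 ≈ 6.3333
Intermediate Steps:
a(X) = √57/3 (a(X) = √(⅓ + 6) = √(19/3) = √57/3)
a(-14)² = (√57/3)² = 19/3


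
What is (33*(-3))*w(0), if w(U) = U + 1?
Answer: -99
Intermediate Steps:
w(U) = 1 + U
(33*(-3))*w(0) = (33*(-3))*(1 + 0) = -99*1 = -99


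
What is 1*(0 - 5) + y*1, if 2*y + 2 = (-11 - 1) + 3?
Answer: -21/2 ≈ -10.500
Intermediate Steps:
y = -11/2 (y = -1 + ((-11 - 1) + 3)/2 = -1 + (-12 + 3)/2 = -1 + (½)*(-9) = -1 - 9/2 = -11/2 ≈ -5.5000)
1*(0 - 5) + y*1 = 1*(0 - 5) - 11/2*1 = 1*(-5) - 11/2 = -5 - 11/2 = -21/2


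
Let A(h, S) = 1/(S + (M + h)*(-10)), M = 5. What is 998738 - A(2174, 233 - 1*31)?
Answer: 21560755945/21588 ≈ 9.9874e+5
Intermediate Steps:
A(h, S) = 1/(-50 + S - 10*h) (A(h, S) = 1/(S + (5 + h)*(-10)) = 1/(S + (-50 - 10*h)) = 1/(-50 + S - 10*h))
998738 - A(2174, 233 - 1*31) = 998738 - (-1)/(50 - (233 - 1*31) + 10*2174) = 998738 - (-1)/(50 - (233 - 31) + 21740) = 998738 - (-1)/(50 - 1*202 + 21740) = 998738 - (-1)/(50 - 202 + 21740) = 998738 - (-1)/21588 = 998738 - 1*(-1/21588) = 998738 + 1/21588 = 21560755945/21588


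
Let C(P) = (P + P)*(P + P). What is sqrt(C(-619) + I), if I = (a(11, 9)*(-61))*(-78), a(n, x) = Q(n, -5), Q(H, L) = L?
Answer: sqrt(1508854) ≈ 1228.4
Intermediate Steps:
a(n, x) = -5
C(P) = 4*P**2 (C(P) = (2*P)*(2*P) = 4*P**2)
I = -23790 (I = -5*(-61)*(-78) = 305*(-78) = -23790)
sqrt(C(-619) + I) = sqrt(4*(-619)**2 - 23790) = sqrt(4*383161 - 23790) = sqrt(1532644 - 23790) = sqrt(1508854)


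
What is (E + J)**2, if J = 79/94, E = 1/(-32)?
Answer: 1481089/2262016 ≈ 0.65477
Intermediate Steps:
E = -1/32 ≈ -0.031250
J = 79/94 (J = 79*(1/94) = 79/94 ≈ 0.84043)
(E + J)**2 = (-1/32 + 79/94)**2 = (1217/1504)**2 = 1481089/2262016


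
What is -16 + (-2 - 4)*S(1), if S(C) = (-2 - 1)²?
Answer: -70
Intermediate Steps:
S(C) = 9 (S(C) = (-3)² = 9)
-16 + (-2 - 4)*S(1) = -16 + (-2 - 4)*9 = -16 - 6*9 = -16 - 54 = -70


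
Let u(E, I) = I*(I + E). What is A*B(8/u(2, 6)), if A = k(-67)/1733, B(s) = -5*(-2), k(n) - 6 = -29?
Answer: -230/1733 ≈ -0.13272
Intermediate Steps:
k(n) = -23 (k(n) = 6 - 29 = -23)
u(E, I) = I*(E + I)
B(s) = 10
A = -23/1733 ≈ -0.013272
A*B(8/u(2, 6)) = -23/1733*10 = -230/1733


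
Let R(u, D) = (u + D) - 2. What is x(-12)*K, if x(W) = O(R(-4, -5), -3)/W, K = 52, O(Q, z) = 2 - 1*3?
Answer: 13/3 ≈ 4.3333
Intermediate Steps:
R(u, D) = -2 + D + u (R(u, D) = (D + u) - 2 = -2 + D + u)
O(Q, z) = -1 (O(Q, z) = 2 - 3 = -1)
x(W) = -1/W
x(-12)*K = -1/(-12)*52 = -1*(-1/12)*52 = (1/12)*52 = 13/3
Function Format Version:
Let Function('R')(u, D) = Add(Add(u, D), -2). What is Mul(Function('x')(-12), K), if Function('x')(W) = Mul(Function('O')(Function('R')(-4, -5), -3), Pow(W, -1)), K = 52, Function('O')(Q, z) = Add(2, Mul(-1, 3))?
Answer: Rational(13, 3) ≈ 4.3333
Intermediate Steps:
Function('R')(u, D) = Add(-2, D, u) (Function('R')(u, D) = Add(Add(D, u), -2) = Add(-2, D, u))
Function('O')(Q, z) = -1 (Function('O')(Q, z) = Add(2, -3) = -1)
Function('x')(W) = Mul(-1, Pow(W, -1))
Mul(Function('x')(-12), K) = Mul(Mul(-1, Pow(-12, -1)), 52) = Mul(Mul(-1, Rational(-1, 12)), 52) = Mul(Rational(1, 12), 52) = Rational(13, 3)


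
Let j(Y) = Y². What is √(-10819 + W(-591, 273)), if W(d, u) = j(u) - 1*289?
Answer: √63421 ≈ 251.84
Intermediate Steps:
W(d, u) = -289 + u² (W(d, u) = u² - 1*289 = u² - 289 = -289 + u²)
√(-10819 + W(-591, 273)) = √(-10819 + (-289 + 273²)) = √(-10819 + (-289 + 74529)) = √(-10819 + 74240) = √63421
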